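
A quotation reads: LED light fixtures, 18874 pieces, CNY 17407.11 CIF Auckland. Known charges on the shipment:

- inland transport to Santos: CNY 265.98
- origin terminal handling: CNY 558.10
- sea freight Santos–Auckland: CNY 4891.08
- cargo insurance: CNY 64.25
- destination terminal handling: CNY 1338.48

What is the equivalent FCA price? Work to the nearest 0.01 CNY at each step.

FCA price: CNY 11893.68

Not relevant to the conversion: inland to port — on the seller under both CIF and FCA; already in the CIF price and stays in the FCA price. destination terminal — on the buyer under both terms; not part of either seller's price.
From CIF to FCA, the seller no longer bears: origin terminal, freight, insurance.
FCA price = 17407.11 − 558.10 − 4891.08 − 64.25 = 11893.68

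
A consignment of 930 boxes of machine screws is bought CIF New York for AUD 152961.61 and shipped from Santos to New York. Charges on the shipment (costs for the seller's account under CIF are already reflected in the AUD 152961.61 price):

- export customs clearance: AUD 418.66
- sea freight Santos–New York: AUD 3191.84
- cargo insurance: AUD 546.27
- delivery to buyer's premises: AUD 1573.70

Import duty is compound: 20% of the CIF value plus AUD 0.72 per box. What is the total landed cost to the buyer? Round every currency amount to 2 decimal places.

CIF: the seller pays costs through ocean freight and marine insurance to the destination port.
Already in the invoice (seller's account under CIF): export clearance, freight, insurance — exclude.
The CIF price already equals the CIF value: 152961.61
Ad valorem component: 152961.61 × 20% = 30592.32
Specific component: 930 × 0.72 = 669.60
Import duty = 30592.32 + 669.60 = 31261.92
Buyer bears: delivery 1573.70 + duty 31261.92 = 32835.62
Landed cost = invoice 152961.61 + 32835.62 = 185797.23

Total landed cost: AUD 185797.23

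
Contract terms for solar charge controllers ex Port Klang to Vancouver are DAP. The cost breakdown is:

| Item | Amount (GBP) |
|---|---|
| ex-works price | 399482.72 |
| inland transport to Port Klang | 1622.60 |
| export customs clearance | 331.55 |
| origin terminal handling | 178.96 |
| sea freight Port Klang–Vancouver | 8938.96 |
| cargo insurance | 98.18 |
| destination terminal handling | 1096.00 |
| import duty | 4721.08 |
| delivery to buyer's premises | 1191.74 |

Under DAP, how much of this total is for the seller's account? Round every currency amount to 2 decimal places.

DAP: the seller bears all costs to the named destination except import duty and clearance.
Seller's account: goods 399482.72 + inland to port 1622.60 + export clearance 331.55 + origin terminal 178.96 + freight 8938.96 + insurance 98.18 + destination terminal 1096.00 + delivery 1191.74 = 412940.71
Buyer's account: duty 4721.08 = 4721.08

Seller's account: GBP 412940.71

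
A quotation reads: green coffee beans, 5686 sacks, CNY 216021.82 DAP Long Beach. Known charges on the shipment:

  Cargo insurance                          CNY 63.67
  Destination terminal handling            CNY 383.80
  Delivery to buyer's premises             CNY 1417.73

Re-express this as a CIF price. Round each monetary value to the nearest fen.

Not relevant to the conversion: insurance — on the seller under both DAP and CIF; already in the DAP price and stays in the CIF price.
From DAP to CIF, the seller no longer bears: destination terminal, delivery.
CIF price = 216021.82 − 383.80 − 1417.73 = 214220.29

CIF price: CNY 214220.29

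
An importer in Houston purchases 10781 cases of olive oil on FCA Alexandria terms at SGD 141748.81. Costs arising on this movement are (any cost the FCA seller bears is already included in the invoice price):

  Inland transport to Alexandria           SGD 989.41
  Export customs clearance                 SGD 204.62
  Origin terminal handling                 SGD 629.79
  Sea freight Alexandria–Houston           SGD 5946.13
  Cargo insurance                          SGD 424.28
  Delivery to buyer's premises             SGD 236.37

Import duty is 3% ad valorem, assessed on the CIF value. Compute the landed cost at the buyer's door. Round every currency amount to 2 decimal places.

Total landed cost: SGD 153447.85

FCA: the seller delivers export-cleared goods to the carrier; the buyer bears costs from that point.
Already in the invoice (seller's account under FCA): inland to port, export clearance — exclude.
CIF value = FCA price + origin terminal + freight + insurance = 141748.81 + 629.79 + 5946.13 + 424.28 = 148749.01
Import duty = 148749.01 × 3% = 4462.47
Buyer bears: origin terminal 629.79 + freight 5946.13 + insurance 424.28 + delivery 236.37 + duty 4462.47 = 11699.04
Landed cost = invoice 141748.81 + 11699.04 = 153447.85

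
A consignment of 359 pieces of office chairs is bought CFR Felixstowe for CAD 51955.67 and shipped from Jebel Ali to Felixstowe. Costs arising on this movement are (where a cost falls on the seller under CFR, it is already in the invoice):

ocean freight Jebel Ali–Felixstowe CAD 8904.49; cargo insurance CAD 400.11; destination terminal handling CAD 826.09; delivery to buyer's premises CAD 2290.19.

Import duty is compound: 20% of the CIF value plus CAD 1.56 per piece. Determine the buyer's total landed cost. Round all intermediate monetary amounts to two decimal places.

Total landed cost: CAD 66503.26

CFR: the seller pays costs through ocean freight to the destination port, but not insurance.
Already in the invoice (seller's account under CFR): freight — exclude.
CIF value = CFR price + insurance = 51955.67 + 400.11 = 52355.78
Ad valorem component: 52355.78 × 20% = 10471.16
Specific component: 359 × 1.56 = 560.04
Import duty = 10471.16 + 560.04 = 11031.20
Buyer bears: insurance 400.11 + destination terminal 826.09 + delivery 2290.19 + duty 11031.20 = 14547.59
Landed cost = invoice 51955.67 + 14547.59 = 66503.26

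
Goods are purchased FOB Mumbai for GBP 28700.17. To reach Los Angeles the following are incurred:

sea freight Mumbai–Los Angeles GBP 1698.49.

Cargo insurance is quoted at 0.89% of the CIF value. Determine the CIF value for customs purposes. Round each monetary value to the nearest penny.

Let C be the CIF value. C = FOB price + freight + 0.89% × C
C − 0.89% × C = 28700.17 + 1698.49
0.9911 × C = 30398.66
C = 30398.66 / 0.9911 = 30671.64
Insurance premium = 0.89% × 30671.64 = 272.98

CIF value: GBP 30671.64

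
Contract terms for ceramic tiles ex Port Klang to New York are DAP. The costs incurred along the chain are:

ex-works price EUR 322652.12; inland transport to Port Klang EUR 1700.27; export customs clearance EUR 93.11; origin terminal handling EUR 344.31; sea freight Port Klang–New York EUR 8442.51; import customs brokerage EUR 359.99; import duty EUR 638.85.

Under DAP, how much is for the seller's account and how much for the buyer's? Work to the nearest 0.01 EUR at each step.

DAP: the seller bears all costs to the named destination except import duty and clearance.
Seller's account: goods 322652.12 + inland to port 1700.27 + export clearance 93.11 + origin terminal 344.31 + freight 8442.51 = 333232.32
Buyer's account: brokerage 359.99 + duty 638.85 = 998.84

Seller: EUR 333232.32; buyer: EUR 998.84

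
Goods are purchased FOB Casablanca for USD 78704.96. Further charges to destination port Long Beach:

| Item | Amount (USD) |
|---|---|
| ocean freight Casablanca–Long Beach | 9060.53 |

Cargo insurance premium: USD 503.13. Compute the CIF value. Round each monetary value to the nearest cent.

CIF value: USD 88268.62

CIF = FOB price + freight + insurance
CIF = 78704.96 + 9060.53 + 503.13 = 88268.62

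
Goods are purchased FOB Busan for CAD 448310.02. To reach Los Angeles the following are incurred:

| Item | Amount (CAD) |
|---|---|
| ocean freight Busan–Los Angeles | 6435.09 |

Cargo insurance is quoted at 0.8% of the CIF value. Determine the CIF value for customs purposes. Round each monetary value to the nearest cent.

CIF value: CAD 458412.41

Let C be the CIF value. C = FOB price + freight + 0.8% × C
C − 0.8% × C = 448310.02 + 6435.09
0.992 × C = 454745.11
C = 454745.11 / 0.992 = 458412.41
Insurance premium = 0.8% × 458412.41 = 3667.30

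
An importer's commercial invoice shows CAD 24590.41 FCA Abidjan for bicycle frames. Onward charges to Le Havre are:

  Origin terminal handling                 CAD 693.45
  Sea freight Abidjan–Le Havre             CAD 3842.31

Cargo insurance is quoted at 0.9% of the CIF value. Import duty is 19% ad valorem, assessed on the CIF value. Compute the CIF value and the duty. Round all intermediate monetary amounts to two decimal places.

CIF value: CAD 29390.69; import duty: CAD 5584.23

Let C be the CIF value. C = FCA price + pre-shipment costs + freight + 0.9% × C
C − 0.9% × C = 24590.41 + 693.45 + 3842.31
0.991 × C = 29126.17
C = 29126.17 / 0.991 = 29390.69
Insurance premium = 0.9% × 29390.69 = 264.52
Import duty = 29390.69 × 19% = 5584.23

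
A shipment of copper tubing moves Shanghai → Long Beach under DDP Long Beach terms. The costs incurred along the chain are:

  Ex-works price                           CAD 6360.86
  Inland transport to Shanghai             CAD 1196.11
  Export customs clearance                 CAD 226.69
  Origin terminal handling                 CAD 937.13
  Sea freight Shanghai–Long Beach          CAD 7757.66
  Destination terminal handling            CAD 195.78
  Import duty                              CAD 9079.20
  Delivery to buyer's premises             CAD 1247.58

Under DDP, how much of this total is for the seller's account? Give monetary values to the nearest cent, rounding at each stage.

DDP: the seller bears all costs including import duty.
Seller's account: goods 6360.86 + inland to port 1196.11 + export clearance 226.69 + origin terminal 937.13 + freight 7757.66 + destination terminal 195.78 + duty 9079.20 + delivery 1247.58 = 27001.01
Buyer's account: 0.00

Seller's account: CAD 27001.01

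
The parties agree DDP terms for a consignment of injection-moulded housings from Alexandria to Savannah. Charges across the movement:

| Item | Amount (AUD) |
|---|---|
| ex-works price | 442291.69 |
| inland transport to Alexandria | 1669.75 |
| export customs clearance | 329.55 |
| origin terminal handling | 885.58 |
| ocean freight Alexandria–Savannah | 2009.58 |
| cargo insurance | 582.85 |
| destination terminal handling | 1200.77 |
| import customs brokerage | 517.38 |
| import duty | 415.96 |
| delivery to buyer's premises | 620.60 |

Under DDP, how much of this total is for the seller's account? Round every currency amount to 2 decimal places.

DDP: the seller bears all costs including import duty.
Seller's account: goods 442291.69 + inland to port 1669.75 + export clearance 329.55 + origin terminal 885.58 + freight 2009.58 + insurance 582.85 + destination terminal 1200.77 + brokerage 517.38 + duty 415.96 + delivery 620.60 = 450523.71
Buyer's account: 0.00

Seller's account: AUD 450523.71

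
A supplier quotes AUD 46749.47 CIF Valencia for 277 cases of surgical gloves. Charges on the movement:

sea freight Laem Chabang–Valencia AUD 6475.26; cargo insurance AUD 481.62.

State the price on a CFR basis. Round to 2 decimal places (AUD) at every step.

Not relevant to the conversion: freight — on the seller under both CIF and CFR; already in the CIF price and stays in the CFR price.
From CIF to CFR, the seller no longer bears: insurance.
CFR price = 46749.47 − 481.62 = 46267.85

CFR price: AUD 46267.85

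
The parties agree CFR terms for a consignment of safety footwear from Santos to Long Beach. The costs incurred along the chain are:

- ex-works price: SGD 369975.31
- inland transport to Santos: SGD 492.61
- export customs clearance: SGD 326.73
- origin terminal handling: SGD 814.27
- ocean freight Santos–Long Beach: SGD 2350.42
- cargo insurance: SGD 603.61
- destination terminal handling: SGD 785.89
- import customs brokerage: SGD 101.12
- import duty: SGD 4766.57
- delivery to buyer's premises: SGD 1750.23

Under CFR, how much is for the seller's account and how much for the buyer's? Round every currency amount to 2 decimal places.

Seller: SGD 373959.34; buyer: SGD 8007.42

CFR: the seller pays costs through ocean freight to the destination port, but not insurance.
Seller's account: goods 369975.31 + inland to port 492.61 + export clearance 326.73 + origin terminal 814.27 + freight 2350.42 = 373959.34
Buyer's account: insurance 603.61 + destination terminal 785.89 + brokerage 101.12 + duty 4766.57 + delivery 1750.23 = 8007.42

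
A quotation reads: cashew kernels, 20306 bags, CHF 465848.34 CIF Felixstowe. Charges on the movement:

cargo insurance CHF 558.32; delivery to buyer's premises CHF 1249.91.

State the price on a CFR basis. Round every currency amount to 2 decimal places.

Not relevant to the conversion: delivery — on the buyer under both terms; not part of either seller's price.
From CIF to CFR, the seller no longer bears: insurance.
CFR price = 465848.34 − 558.32 = 465290.02

CFR price: CHF 465290.02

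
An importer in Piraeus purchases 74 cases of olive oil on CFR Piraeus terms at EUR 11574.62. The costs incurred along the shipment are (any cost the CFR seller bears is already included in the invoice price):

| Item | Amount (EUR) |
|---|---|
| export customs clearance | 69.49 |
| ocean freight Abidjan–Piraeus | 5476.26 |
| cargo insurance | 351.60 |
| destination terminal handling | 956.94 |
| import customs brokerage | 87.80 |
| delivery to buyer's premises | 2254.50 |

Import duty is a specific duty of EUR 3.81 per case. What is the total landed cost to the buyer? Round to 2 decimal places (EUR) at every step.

Total landed cost: EUR 15507.40

CFR: the seller pays costs through ocean freight to the destination port, but not insurance.
Already in the invoice (seller's account under CFR): export clearance, freight — exclude.
CIF value = CFR price + insurance = 11574.62 + 351.60 = 11926.22
Import duty = 74 × 3.81 = 281.94
Buyer bears: insurance 351.60 + destination terminal 956.94 + brokerage 87.80 + delivery 2254.50 + duty 281.94 = 3932.78
Landed cost = invoice 11574.62 + 3932.78 = 15507.40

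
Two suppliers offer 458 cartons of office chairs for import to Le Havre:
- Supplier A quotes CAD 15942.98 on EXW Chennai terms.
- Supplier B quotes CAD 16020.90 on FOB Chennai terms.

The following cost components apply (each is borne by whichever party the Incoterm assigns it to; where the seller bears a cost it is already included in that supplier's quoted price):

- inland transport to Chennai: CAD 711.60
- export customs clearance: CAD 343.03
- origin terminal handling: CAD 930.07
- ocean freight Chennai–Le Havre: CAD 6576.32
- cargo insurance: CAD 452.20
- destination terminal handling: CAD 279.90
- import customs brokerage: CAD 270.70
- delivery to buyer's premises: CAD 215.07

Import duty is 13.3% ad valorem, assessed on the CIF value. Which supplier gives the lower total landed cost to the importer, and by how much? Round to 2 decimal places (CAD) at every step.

Supplier A (EXW):
CIF value = EXW price + inland to port + export clearance + origin terminal + freight + insurance = 15942.98 + 711.60 + 343.03 + 930.07 + 6576.32 + 452.20 = 24956.20
Import duty = 24956.20 × 13.3% = 3319.17
Buyer bears (A): 711.60 + 343.03 + 930.07 + 6576.32 + 452.20 + 279.90 + 270.70 + 215.07 = 9778.89
Landed cost (A) = invoice 15942.98 + 9778.89 + duty 3319.17 = 29041.04
Supplier B (FOB):
CIF value = FOB price + freight + insurance = 16020.90 + 6576.32 + 452.20 = 23049.42
Import duty = 23049.42 × 13.3% = 3065.57
Buyer bears (B): 6576.32 + 452.20 + 279.90 + 270.70 + 215.07 = 7794.19
Landed cost (B) = invoice 16020.90 + 7794.19 + duty 3065.57 = 26880.66
Difference = |29041.04 − 26880.66| = 2160.38

Supplier B is cheaper by CAD 2160.38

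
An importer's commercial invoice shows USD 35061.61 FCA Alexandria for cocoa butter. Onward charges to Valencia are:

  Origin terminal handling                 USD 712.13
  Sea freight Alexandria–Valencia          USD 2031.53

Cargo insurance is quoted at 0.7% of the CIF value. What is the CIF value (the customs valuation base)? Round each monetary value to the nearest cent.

CIF value: USD 38071.77

Let C be the CIF value. C = FCA price + pre-shipment costs + freight + 0.7% × C
C − 0.7% × C = 35061.61 + 712.13 + 2031.53
0.993 × C = 37805.27
C = 37805.27 / 0.993 = 38071.77
Insurance premium = 0.7% × 38071.77 = 266.50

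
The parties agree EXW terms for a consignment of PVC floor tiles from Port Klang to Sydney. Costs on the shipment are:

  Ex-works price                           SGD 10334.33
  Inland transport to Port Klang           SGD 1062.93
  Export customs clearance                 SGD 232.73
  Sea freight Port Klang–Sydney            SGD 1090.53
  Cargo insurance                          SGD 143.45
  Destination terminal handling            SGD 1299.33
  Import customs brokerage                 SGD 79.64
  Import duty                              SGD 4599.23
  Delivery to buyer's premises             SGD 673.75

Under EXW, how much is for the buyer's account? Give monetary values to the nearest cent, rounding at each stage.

EXW: the seller makes goods available at their premises; the buyer bears all onward costs.
Seller's account: goods 10334.33 = 10334.33
Buyer's account: inland to port 1062.93 + export clearance 232.73 + freight 1090.53 + insurance 143.45 + destination terminal 1299.33 + brokerage 79.64 + duty 4599.23 + delivery 673.75 = 9181.59

Buyer's account: SGD 9181.59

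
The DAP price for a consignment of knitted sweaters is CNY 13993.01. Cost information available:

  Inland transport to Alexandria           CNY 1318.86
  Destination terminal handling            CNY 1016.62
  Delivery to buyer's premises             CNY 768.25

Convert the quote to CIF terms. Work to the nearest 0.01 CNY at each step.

Not relevant to the conversion: inland to port — on the seller under both DAP and CIF; already in the DAP price and stays in the CIF price.
From DAP to CIF, the seller no longer bears: destination terminal, delivery.
CIF price = 13993.01 − 1016.62 − 768.25 = 12208.14

CIF price: CNY 12208.14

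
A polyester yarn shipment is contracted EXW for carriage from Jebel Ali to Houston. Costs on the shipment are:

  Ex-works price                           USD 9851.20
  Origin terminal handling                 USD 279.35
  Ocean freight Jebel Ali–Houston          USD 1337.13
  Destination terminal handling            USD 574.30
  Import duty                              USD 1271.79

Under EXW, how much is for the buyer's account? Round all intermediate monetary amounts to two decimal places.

EXW: the seller makes goods available at their premises; the buyer bears all onward costs.
Seller's account: goods 9851.20 = 9851.20
Buyer's account: origin terminal 279.35 + freight 1337.13 + destination terminal 574.30 + duty 1271.79 = 3462.57

Buyer's account: USD 3462.57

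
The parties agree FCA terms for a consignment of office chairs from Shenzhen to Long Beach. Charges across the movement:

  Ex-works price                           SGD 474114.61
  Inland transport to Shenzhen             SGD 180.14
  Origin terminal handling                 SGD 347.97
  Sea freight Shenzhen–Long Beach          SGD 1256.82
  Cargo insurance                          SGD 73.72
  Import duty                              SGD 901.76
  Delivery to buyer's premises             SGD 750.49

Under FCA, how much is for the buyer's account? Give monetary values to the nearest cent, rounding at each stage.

FCA: the seller delivers export-cleared goods to the carrier; the buyer bears costs from that point.
Seller's account: goods 474114.61 + inland to port 180.14 = 474294.75
Buyer's account: origin terminal 347.97 + freight 1256.82 + insurance 73.72 + duty 901.76 + delivery 750.49 = 3330.76

Buyer's account: SGD 3330.76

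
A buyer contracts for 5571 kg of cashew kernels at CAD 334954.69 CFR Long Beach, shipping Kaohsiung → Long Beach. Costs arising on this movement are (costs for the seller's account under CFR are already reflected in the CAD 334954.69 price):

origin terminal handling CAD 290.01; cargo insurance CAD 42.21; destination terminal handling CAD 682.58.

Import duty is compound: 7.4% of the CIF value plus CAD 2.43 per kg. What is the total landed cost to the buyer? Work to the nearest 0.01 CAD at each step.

Total landed cost: CAD 374006.78

CFR: the seller pays costs through ocean freight to the destination port, but not insurance.
Already in the invoice (seller's account under CFR): origin terminal — exclude.
CIF value = CFR price + insurance = 334954.69 + 42.21 = 334996.90
Ad valorem component: 334996.90 × 7.4% = 24789.77
Specific component: 5571 × 2.43 = 13537.53
Import duty = 24789.77 + 13537.53 = 38327.30
Buyer bears: insurance 42.21 + destination terminal 682.58 + duty 38327.30 = 39052.09
Landed cost = invoice 334954.69 + 39052.09 = 374006.78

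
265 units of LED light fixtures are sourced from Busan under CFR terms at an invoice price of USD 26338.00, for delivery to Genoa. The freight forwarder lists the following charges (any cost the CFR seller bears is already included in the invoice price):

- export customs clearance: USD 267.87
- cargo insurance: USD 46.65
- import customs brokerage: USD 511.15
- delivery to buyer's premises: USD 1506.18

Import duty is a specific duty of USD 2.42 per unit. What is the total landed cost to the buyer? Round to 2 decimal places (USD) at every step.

CFR: the seller pays costs through ocean freight to the destination port, but not insurance.
Already in the invoice (seller's account under CFR): export clearance — exclude.
CIF value = CFR price + insurance = 26338.00 + 46.65 = 26384.65
Import duty = 265 × 2.42 = 641.30
Buyer bears: insurance 46.65 + brokerage 511.15 + delivery 1506.18 + duty 641.30 = 2705.28
Landed cost = invoice 26338.00 + 2705.28 = 29043.28

Total landed cost: USD 29043.28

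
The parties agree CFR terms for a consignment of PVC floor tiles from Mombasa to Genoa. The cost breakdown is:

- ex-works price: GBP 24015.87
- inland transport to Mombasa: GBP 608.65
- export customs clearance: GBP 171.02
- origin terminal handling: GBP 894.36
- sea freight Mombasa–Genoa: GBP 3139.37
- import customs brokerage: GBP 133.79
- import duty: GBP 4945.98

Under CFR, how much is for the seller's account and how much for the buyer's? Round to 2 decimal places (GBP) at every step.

CFR: the seller pays costs through ocean freight to the destination port, but not insurance.
Seller's account: goods 24015.87 + inland to port 608.65 + export clearance 171.02 + origin terminal 894.36 + freight 3139.37 = 28829.27
Buyer's account: brokerage 133.79 + duty 4945.98 = 5079.77

Seller: GBP 28829.27; buyer: GBP 5079.77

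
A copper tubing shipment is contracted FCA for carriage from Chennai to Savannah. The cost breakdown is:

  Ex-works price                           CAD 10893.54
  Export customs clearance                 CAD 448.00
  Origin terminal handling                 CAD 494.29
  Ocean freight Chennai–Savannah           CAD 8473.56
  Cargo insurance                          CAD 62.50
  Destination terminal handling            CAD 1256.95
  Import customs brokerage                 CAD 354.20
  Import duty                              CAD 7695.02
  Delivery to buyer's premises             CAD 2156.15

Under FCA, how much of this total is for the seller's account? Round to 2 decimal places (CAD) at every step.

Seller's account: CAD 11341.54

FCA: the seller delivers export-cleared goods to the carrier; the buyer bears costs from that point.
Seller's account: goods 10893.54 + export clearance 448.00 = 11341.54
Buyer's account: origin terminal 494.29 + freight 8473.56 + insurance 62.50 + destination terminal 1256.95 + brokerage 354.20 + duty 7695.02 + delivery 2156.15 = 20492.67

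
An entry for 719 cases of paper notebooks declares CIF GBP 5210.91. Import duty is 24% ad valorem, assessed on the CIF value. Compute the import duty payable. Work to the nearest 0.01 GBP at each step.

Import duty = 5210.91 × 24% = 1250.62

Import duty: GBP 1250.62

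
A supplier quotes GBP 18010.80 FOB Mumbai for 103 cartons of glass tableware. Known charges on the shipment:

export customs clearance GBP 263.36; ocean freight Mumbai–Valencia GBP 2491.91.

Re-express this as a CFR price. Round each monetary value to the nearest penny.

Not relevant to the conversion: export clearance — on the seller under both FOB and CFR; already in the FOB price and stays in the CFR price.
From FOB to CFR, the seller additionally bears: freight.
CFR price = 18010.80 + 2491.91 = 20502.71

CFR price: GBP 20502.71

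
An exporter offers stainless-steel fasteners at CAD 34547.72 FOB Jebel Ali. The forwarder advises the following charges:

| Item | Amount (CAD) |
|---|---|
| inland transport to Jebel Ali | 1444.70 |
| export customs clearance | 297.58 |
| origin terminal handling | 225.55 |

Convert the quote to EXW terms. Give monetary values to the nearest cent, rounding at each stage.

EXW price: CAD 32579.89

From FOB to EXW, the seller no longer bears: inland to port, export clearance, origin terminal.
EXW price = 34547.72 − 1444.70 − 297.58 − 225.55 = 32579.89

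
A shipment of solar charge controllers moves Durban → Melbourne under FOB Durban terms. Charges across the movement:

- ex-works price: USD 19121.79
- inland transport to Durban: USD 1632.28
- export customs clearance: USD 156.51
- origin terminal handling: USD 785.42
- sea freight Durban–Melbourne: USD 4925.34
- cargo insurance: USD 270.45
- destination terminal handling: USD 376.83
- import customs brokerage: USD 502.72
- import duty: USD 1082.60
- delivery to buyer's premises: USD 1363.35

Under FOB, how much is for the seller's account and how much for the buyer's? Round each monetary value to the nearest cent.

FOB: the seller bears costs until goods are on board at the origin port; the buyer bears freight, insurance and all costs thereafter.
Seller's account: goods 19121.79 + inland to port 1632.28 + export clearance 156.51 + origin terminal 785.42 = 21696.00
Buyer's account: freight 4925.34 + insurance 270.45 + destination terminal 376.83 + brokerage 502.72 + duty 1082.60 + delivery 1363.35 = 8521.29

Seller: USD 21696.00; buyer: USD 8521.29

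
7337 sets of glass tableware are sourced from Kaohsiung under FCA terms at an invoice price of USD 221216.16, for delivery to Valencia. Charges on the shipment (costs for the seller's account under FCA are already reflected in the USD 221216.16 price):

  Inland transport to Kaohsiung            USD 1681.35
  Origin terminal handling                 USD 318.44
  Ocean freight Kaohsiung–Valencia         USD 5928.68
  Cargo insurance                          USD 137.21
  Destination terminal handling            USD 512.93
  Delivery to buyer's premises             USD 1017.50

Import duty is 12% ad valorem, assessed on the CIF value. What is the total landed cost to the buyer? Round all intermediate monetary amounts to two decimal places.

FCA: the seller delivers export-cleared goods to the carrier; the buyer bears costs from that point.
Already in the invoice (seller's account under FCA): inland to port — exclude.
CIF value = FCA price + origin terminal + freight + insurance = 221216.16 + 318.44 + 5928.68 + 137.21 = 227600.49
Import duty = 227600.49 × 12% = 27312.06
Buyer bears: origin terminal 318.44 + freight 5928.68 + insurance 137.21 + destination terminal 512.93 + delivery 1017.50 + duty 27312.06 = 35226.82
Landed cost = invoice 221216.16 + 35226.82 = 256442.98

Total landed cost: USD 256442.98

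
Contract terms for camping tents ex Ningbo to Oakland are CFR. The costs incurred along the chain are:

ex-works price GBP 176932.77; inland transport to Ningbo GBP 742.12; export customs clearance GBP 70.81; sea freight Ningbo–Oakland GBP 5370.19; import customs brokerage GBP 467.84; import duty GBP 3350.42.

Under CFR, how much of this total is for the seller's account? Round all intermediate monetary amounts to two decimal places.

CFR: the seller pays costs through ocean freight to the destination port, but not insurance.
Seller's account: goods 176932.77 + inland to port 742.12 + export clearance 70.81 + freight 5370.19 = 183115.89
Buyer's account: brokerage 467.84 + duty 3350.42 = 3818.26

Seller's account: GBP 183115.89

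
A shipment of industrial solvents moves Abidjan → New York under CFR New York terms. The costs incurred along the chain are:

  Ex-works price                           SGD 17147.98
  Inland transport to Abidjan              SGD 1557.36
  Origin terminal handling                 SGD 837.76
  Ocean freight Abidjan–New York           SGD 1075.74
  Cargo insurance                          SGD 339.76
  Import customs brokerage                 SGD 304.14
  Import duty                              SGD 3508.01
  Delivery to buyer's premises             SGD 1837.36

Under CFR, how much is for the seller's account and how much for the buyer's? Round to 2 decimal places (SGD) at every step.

CFR: the seller pays costs through ocean freight to the destination port, but not insurance.
Seller's account: goods 17147.98 + inland to port 1557.36 + origin terminal 837.76 + freight 1075.74 = 20618.84
Buyer's account: insurance 339.76 + brokerage 304.14 + duty 3508.01 + delivery 1837.36 = 5989.27

Seller: SGD 20618.84; buyer: SGD 5989.27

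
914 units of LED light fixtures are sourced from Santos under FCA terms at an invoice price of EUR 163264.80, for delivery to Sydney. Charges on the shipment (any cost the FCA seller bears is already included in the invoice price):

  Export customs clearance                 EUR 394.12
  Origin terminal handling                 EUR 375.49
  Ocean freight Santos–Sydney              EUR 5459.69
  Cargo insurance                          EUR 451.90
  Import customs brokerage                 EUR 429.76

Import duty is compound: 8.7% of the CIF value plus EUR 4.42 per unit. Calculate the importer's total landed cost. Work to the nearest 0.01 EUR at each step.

Total landed cost: EUR 188772.53

FCA: the seller delivers export-cleared goods to the carrier; the buyer bears costs from that point.
Already in the invoice (seller's account under FCA): export clearance — exclude.
CIF value = FCA price + origin terminal + freight + insurance = 163264.80 + 375.49 + 5459.69 + 451.90 = 169551.88
Ad valorem component: 169551.88 × 8.7% = 14751.01
Specific component: 914 × 4.42 = 4039.88
Import duty = 14751.01 + 4039.88 = 18790.89
Buyer bears: origin terminal 375.49 + freight 5459.69 + insurance 451.90 + brokerage 429.76 + duty 18790.89 = 25507.73
Landed cost = invoice 163264.80 + 25507.73 = 188772.53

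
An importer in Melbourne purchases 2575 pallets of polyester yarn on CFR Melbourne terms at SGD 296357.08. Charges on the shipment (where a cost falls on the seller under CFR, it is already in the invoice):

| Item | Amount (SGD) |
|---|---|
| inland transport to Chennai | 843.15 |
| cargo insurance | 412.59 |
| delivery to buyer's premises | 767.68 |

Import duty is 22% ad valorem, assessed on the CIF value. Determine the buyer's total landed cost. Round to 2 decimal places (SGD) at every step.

CFR: the seller pays costs through ocean freight to the destination port, but not insurance.
Already in the invoice (seller's account under CFR): inland to port — exclude.
CIF value = CFR price + insurance = 296357.08 + 412.59 = 296769.67
Import duty = 296769.67 × 22% = 65289.33
Buyer bears: insurance 412.59 + delivery 767.68 + duty 65289.33 = 66469.60
Landed cost = invoice 296357.08 + 66469.60 = 362826.68

Total landed cost: SGD 362826.68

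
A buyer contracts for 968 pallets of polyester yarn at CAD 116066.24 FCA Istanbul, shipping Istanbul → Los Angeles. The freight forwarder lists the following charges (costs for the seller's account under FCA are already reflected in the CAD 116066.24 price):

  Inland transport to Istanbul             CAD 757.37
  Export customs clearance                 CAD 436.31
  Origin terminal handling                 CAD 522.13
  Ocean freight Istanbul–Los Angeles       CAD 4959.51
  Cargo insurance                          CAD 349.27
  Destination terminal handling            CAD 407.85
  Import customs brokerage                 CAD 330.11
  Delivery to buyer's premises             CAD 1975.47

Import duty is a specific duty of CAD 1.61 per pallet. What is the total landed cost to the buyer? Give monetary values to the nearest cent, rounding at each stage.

FCA: the seller delivers export-cleared goods to the carrier; the buyer bears costs from that point.
Already in the invoice (seller's account under FCA): inland to port, export clearance — exclude.
CIF value = FCA price + origin terminal + freight + insurance = 116066.24 + 522.13 + 4959.51 + 349.27 = 121897.15
Import duty = 968 × 1.61 = 1558.48
Buyer bears: origin terminal 522.13 + freight 4959.51 + insurance 349.27 + destination terminal 407.85 + brokerage 330.11 + delivery 1975.47 + duty 1558.48 = 10102.82
Landed cost = invoice 116066.24 + 10102.82 = 126169.06

Total landed cost: CAD 126169.06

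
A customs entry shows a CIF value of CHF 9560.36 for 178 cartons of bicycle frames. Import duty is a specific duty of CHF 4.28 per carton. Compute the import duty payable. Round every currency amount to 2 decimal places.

Import duty: CHF 761.84

Import duty = 178 × 4.28 = 761.84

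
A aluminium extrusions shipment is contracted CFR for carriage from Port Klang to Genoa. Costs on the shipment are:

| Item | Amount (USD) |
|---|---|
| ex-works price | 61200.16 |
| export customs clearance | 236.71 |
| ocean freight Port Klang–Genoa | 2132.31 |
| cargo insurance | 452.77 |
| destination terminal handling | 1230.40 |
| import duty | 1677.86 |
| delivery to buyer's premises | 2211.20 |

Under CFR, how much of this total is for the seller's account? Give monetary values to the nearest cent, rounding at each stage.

Seller's account: USD 63569.18

CFR: the seller pays costs through ocean freight to the destination port, but not insurance.
Seller's account: goods 61200.16 + export clearance 236.71 + freight 2132.31 = 63569.18
Buyer's account: insurance 452.77 + destination terminal 1230.40 + duty 1677.86 + delivery 2211.20 = 5572.23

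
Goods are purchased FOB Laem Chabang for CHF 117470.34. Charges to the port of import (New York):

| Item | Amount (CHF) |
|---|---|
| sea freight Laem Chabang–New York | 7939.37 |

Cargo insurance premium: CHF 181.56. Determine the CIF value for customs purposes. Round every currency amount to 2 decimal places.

CIF = FOB price + freight + insurance
CIF = 117470.34 + 7939.37 + 181.56 = 125591.27

CIF value: CHF 125591.27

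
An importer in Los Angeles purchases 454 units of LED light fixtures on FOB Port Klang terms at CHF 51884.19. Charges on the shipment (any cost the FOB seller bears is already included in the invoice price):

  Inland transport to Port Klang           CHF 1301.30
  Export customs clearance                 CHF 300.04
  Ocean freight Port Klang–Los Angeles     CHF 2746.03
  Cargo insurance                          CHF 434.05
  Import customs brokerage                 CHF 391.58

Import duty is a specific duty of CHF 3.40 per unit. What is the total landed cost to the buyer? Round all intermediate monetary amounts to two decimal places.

FOB: the seller bears costs until goods are on board at the origin port; the buyer bears freight, insurance and all costs thereafter.
Already in the invoice (seller's account under FOB): inland to port, export clearance — exclude.
CIF value = FOB price + freight + insurance = 51884.19 + 2746.03 + 434.05 = 55064.27
Import duty = 454 × 3.40 = 1543.60
Buyer bears: freight 2746.03 + insurance 434.05 + brokerage 391.58 + duty 1543.60 = 5115.26
Landed cost = invoice 51884.19 + 5115.26 = 56999.45

Total landed cost: CHF 56999.45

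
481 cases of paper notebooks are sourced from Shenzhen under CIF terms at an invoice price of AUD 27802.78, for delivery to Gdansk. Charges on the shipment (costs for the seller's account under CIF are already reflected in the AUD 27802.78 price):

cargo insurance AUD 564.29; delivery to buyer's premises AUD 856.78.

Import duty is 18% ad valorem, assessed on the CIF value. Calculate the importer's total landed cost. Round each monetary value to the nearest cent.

CIF: the seller pays costs through ocean freight and marine insurance to the destination port.
Already in the invoice (seller's account under CIF): insurance — exclude.
The CIF price already equals the CIF value: 27802.78
Import duty = 27802.78 × 18% = 5004.50
Buyer bears: delivery 856.78 + duty 5004.50 = 5861.28
Landed cost = invoice 27802.78 + 5861.28 = 33664.06

Total landed cost: AUD 33664.06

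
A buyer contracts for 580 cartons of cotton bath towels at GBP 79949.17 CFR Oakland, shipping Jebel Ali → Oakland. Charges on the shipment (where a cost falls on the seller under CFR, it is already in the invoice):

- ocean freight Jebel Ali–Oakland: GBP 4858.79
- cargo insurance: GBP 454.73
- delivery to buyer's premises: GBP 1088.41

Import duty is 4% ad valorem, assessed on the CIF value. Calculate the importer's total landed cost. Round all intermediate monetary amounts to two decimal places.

Total landed cost: GBP 84708.47

CFR: the seller pays costs through ocean freight to the destination port, but not insurance.
Already in the invoice (seller's account under CFR): freight — exclude.
CIF value = CFR price + insurance = 79949.17 + 454.73 = 80403.90
Import duty = 80403.90 × 4% = 3216.16
Buyer bears: insurance 454.73 + delivery 1088.41 + duty 3216.16 = 4759.30
Landed cost = invoice 79949.17 + 4759.30 = 84708.47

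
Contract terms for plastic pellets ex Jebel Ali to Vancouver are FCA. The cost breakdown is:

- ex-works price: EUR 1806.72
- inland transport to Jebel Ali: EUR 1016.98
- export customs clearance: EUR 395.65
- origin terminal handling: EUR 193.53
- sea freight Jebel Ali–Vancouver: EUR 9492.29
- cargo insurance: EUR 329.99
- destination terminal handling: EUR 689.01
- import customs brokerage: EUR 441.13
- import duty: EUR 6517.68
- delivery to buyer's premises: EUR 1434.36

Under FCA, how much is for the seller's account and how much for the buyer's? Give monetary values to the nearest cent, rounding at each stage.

FCA: the seller delivers export-cleared goods to the carrier; the buyer bears costs from that point.
Seller's account: goods 1806.72 + inland to port 1016.98 + export clearance 395.65 = 3219.35
Buyer's account: origin terminal 193.53 + freight 9492.29 + insurance 329.99 + destination terminal 689.01 + brokerage 441.13 + duty 6517.68 + delivery 1434.36 = 19097.99

Seller: EUR 3219.35; buyer: EUR 19097.99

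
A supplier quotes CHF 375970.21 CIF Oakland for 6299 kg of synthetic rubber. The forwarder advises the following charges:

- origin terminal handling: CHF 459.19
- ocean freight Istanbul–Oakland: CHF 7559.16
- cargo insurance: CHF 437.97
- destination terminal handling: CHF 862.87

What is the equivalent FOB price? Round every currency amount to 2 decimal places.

FOB price: CHF 367973.08

Not relevant to the conversion: origin terminal — on the seller under both CIF and FOB; already in the CIF price and stays in the FOB price. destination terminal — on the buyer under both terms; not part of either seller's price.
From CIF to FOB, the seller no longer bears: freight, insurance.
FOB price = 375970.21 − 7559.16 − 437.97 = 367973.08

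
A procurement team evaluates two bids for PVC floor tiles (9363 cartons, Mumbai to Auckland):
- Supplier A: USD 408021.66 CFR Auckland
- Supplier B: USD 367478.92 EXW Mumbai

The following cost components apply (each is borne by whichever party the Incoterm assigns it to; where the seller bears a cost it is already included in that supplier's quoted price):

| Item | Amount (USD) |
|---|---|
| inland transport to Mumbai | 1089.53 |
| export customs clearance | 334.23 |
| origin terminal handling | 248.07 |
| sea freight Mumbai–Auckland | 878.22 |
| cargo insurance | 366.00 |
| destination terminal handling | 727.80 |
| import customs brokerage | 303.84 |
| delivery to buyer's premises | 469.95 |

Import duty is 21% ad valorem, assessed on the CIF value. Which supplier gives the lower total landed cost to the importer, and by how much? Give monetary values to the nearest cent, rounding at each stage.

Supplier A (CFR):
CIF value = CFR price + insurance = 408021.66 + 366.00 = 408387.66
Import duty = 408387.66 × 21% = 85761.41
Buyer bears (A): 366.00 + 727.80 + 303.84 + 469.95 = 1867.59
Landed cost (A) = invoice 408021.66 + 1867.59 + duty 85761.41 = 495650.66
Supplier B (EXW):
CIF value = EXW price + inland to port + export clearance + origin terminal + freight + insurance = 367478.92 + 1089.53 + 334.23 + 248.07 + 878.22 + 366.00 = 370394.97
Import duty = 370394.97 × 21% = 77782.94
Buyer bears (B): 1089.53 + 334.23 + 248.07 + 878.22 + 366.00 + 727.80 + 303.84 + 469.95 = 4417.64
Landed cost (B) = invoice 367478.92 + 4417.64 + duty 77782.94 = 449679.50
Difference = |495650.66 − 449679.50| = 45971.16

Supplier B is cheaper by USD 45971.16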